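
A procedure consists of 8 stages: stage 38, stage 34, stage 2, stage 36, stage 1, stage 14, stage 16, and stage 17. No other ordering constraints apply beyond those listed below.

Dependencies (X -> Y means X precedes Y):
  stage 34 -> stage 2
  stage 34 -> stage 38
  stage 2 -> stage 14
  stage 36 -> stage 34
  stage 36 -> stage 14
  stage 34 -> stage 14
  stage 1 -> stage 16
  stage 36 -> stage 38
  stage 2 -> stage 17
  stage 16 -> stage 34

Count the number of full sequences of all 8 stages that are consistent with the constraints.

24

2 stages have no prerequisites (stage 36, stage 1), so any of them could come first.
Systematically extending each partial ordering one stage at a time and counting, there are 24 complete orderings.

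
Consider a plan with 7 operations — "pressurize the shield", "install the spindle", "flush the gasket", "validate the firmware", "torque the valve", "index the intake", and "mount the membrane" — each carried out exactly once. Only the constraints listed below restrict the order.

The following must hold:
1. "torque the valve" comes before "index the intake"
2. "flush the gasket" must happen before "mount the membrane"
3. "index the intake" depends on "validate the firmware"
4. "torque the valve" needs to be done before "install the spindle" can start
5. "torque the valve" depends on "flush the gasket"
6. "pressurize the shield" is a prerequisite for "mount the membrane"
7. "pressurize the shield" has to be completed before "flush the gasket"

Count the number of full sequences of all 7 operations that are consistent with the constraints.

41

2 operations have no prerequisites ("pressurize the shield", "validate the firmware"), so any of them could come first.
Systematically extending each partial ordering one operation at a time and counting, there are 41 complete orderings.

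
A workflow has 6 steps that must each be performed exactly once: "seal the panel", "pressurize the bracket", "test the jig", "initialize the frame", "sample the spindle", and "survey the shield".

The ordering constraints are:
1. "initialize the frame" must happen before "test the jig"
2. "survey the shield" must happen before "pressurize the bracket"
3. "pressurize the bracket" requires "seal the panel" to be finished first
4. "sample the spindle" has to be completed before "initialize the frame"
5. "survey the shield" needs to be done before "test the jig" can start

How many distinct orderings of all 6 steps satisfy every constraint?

The steps with no prerequisites are "seal the panel", "sample the spindle", "survey the shield"; any of them can be placed first.
Counting all ways to extend the partial order to a total order gives 35.

35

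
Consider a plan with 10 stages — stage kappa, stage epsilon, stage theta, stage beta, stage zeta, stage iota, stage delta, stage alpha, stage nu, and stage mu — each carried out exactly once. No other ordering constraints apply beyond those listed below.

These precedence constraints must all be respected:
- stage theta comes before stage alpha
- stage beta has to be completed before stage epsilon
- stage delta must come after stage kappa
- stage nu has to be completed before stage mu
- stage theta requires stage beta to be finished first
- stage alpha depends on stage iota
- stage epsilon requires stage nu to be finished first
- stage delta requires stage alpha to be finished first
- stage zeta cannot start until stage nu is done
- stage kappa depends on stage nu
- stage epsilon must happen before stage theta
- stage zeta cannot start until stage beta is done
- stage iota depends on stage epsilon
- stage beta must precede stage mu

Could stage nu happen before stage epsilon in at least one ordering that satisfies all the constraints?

Every valid ordering already has stage nu before stage epsilon (the constraints require it), so in particular at least one does.

Yes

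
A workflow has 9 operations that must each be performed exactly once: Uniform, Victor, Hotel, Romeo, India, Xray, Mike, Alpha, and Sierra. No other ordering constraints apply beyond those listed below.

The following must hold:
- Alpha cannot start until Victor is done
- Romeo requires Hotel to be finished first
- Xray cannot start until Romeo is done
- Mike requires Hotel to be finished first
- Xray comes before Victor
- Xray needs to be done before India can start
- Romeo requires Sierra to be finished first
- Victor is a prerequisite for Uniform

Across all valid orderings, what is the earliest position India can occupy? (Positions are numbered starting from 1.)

5

Working backwards through the constraints from India, its full set of required predecessors is Hotel, Romeo, Xray, Sierra — 4 of them.
With 4 mandatory predecessors, the earliest India can sit is position 4+1 = 5, and placing just those 4 first achieves it.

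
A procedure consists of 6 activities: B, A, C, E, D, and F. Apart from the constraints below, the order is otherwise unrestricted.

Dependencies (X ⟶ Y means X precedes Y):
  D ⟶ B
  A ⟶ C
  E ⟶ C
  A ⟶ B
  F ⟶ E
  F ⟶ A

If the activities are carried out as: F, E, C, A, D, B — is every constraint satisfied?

No

In the proposed order, C appears before A.
But one of the constraints requires A before C, so this ordering violates it.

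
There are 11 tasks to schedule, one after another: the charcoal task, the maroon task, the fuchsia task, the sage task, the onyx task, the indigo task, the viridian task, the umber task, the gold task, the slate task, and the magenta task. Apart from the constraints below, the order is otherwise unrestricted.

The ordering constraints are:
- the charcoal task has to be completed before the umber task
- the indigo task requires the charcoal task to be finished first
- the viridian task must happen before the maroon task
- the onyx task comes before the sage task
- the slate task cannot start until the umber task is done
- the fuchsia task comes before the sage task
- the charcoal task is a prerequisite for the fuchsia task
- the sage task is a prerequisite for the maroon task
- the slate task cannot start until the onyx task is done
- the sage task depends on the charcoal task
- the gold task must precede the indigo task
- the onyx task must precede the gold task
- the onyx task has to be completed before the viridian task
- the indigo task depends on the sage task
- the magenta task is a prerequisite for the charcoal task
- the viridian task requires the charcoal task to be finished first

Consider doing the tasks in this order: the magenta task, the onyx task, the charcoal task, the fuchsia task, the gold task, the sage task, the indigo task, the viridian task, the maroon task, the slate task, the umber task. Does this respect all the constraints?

No

Here the umber task comes after the slate task.
That contradicts the constraint that the umber task must precede the slate task.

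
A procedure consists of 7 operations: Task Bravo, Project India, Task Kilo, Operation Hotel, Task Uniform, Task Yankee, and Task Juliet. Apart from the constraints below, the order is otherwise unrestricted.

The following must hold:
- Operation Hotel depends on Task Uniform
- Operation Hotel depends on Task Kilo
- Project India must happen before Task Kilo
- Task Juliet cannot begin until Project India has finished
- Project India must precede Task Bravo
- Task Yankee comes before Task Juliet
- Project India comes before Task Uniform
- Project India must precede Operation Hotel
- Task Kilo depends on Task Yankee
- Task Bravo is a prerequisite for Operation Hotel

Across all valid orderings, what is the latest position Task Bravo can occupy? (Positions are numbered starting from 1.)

Following the constraints forward from Task Bravo, its only required successor is Operation Hotel.
With 1 mandatory successor out of 7 operations total, the latest slot for Task Bravo is 7−1 = 6, and it's reachable by doing all non-successors before Task Bravo.

6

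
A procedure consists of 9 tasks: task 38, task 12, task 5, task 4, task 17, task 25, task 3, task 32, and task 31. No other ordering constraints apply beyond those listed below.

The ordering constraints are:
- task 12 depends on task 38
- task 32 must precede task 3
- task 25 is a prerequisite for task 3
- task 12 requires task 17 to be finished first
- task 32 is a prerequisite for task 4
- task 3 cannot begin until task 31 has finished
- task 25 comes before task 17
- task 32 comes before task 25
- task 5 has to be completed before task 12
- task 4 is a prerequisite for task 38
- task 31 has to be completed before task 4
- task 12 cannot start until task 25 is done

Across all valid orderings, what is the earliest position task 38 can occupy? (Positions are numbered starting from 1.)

The tasks that are forced before task 38, directly or transitively, are task 4, task 32, task 31. That's 3 tasks.
So at minimum 3 tasks come before task 38, putting task 38 no earlier than position 4. That position is achievable by scheduling exactly those predecessors first.

4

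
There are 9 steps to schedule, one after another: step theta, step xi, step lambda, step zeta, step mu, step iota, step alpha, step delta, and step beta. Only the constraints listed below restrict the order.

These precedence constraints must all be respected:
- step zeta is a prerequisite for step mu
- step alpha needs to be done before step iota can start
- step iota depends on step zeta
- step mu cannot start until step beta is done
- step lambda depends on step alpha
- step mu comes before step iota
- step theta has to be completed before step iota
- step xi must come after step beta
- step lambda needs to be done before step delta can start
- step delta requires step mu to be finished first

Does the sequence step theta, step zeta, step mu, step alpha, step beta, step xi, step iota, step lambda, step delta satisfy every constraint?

No

Here step beta comes after step mu.
But one of the constraints requires step beta before step mu, so this ordering violates it.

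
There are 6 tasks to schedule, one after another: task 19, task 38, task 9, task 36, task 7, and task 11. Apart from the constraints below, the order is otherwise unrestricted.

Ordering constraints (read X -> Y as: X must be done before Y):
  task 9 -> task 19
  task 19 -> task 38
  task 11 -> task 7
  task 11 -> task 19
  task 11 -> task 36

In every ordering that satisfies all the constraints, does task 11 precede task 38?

Yes

There is a constraint chain task 11 → task 19 → task 38.
That forces task 11 before task 38 in every valid schedule.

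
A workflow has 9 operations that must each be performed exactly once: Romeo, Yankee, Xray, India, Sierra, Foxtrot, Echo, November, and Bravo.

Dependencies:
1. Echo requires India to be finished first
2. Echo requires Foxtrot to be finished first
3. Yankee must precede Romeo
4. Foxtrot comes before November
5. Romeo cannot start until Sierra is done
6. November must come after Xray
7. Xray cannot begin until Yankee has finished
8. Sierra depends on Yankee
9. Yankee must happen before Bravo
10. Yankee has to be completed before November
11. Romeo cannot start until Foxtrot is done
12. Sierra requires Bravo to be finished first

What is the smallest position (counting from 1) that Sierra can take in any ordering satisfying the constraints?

Working backwards through the constraints from Sierra, its full set of required predecessors is Yankee, Bravo — 2 of them.
With 2 mandatory predecessors, the earliest Sierra can sit is position 2+1 = 3, and placing just those 2 first achieves it.

3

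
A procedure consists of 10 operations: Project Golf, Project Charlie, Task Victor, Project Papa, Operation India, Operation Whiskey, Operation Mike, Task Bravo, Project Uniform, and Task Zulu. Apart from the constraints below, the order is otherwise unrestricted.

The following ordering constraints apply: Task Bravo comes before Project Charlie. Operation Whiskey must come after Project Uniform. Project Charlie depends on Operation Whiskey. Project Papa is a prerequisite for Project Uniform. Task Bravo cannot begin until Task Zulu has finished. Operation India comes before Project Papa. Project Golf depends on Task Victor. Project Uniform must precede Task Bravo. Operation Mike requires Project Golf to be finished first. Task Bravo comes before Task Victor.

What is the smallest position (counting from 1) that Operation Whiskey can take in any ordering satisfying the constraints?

The operations that are forced before Operation Whiskey, directly or transitively, are Project Papa, Operation India, Project Uniform. That's 3 operations.
With 3 mandatory predecessors, the earliest Operation Whiskey can sit is position 3+1 = 4, and placing just those 3 first achieves it.

4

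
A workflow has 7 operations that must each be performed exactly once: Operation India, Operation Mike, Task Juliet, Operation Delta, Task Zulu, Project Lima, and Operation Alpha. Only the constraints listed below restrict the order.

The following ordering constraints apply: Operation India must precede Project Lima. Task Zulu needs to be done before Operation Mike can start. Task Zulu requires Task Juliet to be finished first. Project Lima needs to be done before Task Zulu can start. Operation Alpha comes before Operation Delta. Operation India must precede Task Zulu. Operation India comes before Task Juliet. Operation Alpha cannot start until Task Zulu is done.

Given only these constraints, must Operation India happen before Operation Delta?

Tracing the constraints gives a chain: Operation India → Task Zulu → Operation Alpha → Operation Delta.
That forces Operation India before Operation Delta in every valid schedule.

Yes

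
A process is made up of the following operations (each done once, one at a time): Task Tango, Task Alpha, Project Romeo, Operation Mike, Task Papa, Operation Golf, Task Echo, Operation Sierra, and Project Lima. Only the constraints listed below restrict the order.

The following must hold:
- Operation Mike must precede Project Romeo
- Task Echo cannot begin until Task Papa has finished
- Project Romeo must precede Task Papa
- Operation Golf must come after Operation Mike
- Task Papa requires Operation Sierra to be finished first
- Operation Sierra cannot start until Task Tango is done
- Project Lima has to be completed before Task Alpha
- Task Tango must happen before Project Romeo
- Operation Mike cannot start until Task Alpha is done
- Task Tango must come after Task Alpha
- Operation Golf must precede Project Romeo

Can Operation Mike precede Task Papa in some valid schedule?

Every valid ordering already has Operation Mike before Task Papa (the constraints require it), so in particular at least one does.

Yes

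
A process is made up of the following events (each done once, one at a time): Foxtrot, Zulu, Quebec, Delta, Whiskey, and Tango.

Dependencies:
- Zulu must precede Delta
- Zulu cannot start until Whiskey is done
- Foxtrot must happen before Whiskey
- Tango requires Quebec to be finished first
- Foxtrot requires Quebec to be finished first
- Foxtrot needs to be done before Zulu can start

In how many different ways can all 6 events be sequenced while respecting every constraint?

5

Only Quebec has no prerequisites, so it must go first.
Counting all ways to extend the partial order to a total order gives 5.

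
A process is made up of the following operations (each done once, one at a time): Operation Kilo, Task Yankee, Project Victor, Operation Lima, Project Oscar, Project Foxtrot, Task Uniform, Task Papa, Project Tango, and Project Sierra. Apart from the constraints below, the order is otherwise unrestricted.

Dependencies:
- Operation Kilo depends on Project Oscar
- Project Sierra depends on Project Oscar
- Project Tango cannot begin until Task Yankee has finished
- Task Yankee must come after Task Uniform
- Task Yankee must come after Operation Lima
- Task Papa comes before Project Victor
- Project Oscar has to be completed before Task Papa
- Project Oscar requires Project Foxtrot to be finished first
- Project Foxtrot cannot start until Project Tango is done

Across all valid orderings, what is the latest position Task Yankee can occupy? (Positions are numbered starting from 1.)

Every operation that must follow Task Yankee has to come after it. Tracing all chains starting from Task Yankee, those operations are: Operation Kilo, Project Victor, Project Oscar, Project Foxtrot, Task Papa, Project Tango, Project Sierra — 7 in total.
So at least 7 operations follow Task Yankee, putting Task Yankee no later than position 3. That position is achievable by scheduling everything else first.

3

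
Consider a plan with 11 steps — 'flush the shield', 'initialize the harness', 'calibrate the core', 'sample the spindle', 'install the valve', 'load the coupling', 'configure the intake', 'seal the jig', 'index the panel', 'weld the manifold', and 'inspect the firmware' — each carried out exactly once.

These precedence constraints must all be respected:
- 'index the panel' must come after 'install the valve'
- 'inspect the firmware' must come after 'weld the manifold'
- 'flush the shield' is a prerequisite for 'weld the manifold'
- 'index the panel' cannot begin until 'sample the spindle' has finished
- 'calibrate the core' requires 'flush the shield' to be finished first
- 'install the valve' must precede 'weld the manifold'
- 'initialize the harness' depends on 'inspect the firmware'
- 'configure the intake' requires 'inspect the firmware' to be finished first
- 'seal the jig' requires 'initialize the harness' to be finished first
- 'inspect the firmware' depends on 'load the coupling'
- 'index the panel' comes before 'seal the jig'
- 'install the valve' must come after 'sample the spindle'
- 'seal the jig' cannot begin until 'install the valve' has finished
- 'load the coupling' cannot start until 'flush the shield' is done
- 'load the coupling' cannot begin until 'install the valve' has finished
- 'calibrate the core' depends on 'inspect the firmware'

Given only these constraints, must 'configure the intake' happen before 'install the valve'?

In fact the dependencies run the other way: 'install the valve' → 'weld the manifold' → 'inspect the firmware' → 'configure the intake'.
So 'configure the intake' does not have to come before 'install the valve' — it cannot.

No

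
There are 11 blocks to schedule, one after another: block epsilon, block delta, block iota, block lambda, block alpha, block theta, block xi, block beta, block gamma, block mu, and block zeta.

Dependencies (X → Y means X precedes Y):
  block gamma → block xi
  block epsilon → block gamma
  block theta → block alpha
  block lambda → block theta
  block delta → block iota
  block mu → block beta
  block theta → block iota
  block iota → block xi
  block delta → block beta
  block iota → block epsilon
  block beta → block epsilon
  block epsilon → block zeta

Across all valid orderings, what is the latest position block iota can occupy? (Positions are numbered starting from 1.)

Every block that must follow block iota has to come after it. Tracing all chains starting from block iota, those blocks are: block epsilon, block xi, block gamma, block zeta — 4 in total.
So at least 4 blocks follow block iota, putting block iota no later than position 7. That position is achievable by scheduling everything else first.

7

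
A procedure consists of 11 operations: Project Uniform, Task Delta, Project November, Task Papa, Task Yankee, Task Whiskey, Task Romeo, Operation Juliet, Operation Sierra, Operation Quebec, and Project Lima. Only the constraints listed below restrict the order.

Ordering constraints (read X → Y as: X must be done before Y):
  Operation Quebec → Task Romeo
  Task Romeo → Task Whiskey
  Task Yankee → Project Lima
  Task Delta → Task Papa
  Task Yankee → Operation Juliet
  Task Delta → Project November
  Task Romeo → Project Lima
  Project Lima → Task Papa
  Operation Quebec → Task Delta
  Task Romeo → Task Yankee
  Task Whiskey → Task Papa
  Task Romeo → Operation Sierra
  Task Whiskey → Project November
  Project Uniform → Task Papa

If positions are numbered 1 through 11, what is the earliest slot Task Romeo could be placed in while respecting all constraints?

2

Working backwards through the constraints from Task Romeo, its only required predecessor is Operation Quebec.
With 1 mandatory predecessor, the earliest Task Romeo can sit is position 1+1 = 2, and placing just that one first achieves it.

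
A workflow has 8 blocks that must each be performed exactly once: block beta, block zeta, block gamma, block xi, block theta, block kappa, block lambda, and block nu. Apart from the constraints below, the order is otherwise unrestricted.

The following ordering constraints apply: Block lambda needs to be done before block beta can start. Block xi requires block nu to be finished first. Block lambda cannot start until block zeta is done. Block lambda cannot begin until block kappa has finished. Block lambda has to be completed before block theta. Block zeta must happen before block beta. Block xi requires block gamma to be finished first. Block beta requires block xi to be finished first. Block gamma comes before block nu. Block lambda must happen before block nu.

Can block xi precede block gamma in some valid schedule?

The constraints give a chain block gamma → block xi, which forces block gamma before block xi.
So no valid ordering can have block xi before block gamma.

No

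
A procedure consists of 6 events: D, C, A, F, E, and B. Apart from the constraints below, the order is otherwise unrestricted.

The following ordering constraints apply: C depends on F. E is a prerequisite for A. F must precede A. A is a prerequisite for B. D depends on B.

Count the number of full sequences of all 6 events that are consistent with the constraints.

9

2 events have no prerequisites (F, E), so any of them could come first.
Enumerating by repeatedly choosing an available event (one whose prerequisites are all placed) gives 9 distinct complete orderings.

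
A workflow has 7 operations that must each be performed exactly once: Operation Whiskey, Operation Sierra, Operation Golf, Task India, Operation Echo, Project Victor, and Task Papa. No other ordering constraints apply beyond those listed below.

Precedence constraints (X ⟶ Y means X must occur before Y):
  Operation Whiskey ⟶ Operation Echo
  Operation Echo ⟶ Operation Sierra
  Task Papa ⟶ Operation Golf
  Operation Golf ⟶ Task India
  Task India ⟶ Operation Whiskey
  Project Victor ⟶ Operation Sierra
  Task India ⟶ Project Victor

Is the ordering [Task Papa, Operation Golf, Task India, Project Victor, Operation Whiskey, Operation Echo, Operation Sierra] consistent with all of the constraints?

Yes

Every stated constraint is respected: Project Victor sits at position 4, ahead of Operation Sierra at position 7, and each of the other listed pairs likewise has the predecessor earlier in the sequence.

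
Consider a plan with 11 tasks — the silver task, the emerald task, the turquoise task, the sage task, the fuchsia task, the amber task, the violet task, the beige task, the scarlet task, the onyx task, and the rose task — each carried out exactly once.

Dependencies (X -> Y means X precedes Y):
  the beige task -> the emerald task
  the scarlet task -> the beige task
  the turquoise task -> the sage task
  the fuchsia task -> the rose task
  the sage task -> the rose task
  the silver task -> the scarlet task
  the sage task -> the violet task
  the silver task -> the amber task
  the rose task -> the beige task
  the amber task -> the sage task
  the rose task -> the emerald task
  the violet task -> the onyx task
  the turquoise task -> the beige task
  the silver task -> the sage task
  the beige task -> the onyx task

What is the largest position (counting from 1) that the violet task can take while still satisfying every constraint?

Following the constraints forward from the violet task, its only required successor is the onyx task.
With 1 mandatory successor out of 11 tasks total, the latest slot for the violet task is 11−1 = 10, and it's reachable by doing all non-successors before the violet task.

10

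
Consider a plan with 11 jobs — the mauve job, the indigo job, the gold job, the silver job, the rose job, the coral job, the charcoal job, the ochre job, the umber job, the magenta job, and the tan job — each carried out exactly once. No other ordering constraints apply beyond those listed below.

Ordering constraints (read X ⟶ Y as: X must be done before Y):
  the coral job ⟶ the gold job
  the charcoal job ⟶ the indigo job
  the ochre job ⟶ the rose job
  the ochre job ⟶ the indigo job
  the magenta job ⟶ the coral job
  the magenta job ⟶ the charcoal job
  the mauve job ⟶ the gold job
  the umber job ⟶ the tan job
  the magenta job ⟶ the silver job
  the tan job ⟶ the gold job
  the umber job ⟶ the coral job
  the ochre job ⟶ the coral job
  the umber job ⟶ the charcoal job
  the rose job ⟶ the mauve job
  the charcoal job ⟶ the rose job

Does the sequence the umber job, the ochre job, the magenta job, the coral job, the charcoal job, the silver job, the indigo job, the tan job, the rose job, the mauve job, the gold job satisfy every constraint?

Going through the constraints one by one, each required predecessor appears earlier in the sequence than its dependent — e.g. the umber job (position 1) is before the tan job (position 8), as required.

Yes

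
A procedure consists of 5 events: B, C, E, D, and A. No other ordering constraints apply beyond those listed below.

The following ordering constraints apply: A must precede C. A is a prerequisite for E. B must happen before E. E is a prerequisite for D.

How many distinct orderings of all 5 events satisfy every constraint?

7

The events with no prerequisites are B, A; any of them can be placed first.
Counting all ways to extend the partial order to a total order gives 7.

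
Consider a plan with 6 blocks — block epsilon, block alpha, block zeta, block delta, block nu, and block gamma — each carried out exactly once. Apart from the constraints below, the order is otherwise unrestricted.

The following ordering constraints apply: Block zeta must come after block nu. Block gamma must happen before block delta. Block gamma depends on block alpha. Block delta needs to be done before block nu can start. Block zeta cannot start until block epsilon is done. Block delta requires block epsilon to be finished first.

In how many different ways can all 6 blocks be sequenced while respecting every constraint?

The blocks with no prerequisites are block epsilon, block alpha; any of them can be placed first.
Systematically extending each partial ordering one block at a time and counting, there are 3 complete orderings.

3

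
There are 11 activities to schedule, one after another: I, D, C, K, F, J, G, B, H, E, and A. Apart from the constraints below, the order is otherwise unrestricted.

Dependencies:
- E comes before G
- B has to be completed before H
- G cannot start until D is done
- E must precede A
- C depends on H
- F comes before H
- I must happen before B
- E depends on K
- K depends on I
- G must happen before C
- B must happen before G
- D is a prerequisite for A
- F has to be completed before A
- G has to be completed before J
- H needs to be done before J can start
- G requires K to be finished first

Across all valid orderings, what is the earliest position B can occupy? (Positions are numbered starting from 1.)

The only activity forced before B (directly or transitively) is I.
So at minimum 1 activity comes before B, putting B no earlier than position 2. That position is achievable by scheduling exactly that predecessor first.

2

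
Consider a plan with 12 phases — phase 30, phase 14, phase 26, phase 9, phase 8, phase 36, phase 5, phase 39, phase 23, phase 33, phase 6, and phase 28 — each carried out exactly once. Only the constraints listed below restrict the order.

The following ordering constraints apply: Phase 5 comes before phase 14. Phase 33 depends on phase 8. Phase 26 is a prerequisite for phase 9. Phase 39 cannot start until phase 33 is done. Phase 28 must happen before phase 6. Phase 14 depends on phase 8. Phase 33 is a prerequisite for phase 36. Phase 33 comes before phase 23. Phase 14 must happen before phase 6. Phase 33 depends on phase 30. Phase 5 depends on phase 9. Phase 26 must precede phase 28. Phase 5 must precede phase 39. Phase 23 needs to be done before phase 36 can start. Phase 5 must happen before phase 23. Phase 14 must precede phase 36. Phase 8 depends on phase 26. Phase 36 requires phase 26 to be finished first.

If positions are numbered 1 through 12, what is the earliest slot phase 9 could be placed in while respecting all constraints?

Working backwards through the constraints from phase 9, its only required predecessor is phase 26.
So at minimum 1 phase comes before phase 9, putting phase 9 no earlier than position 2. That position is achievable by scheduling exactly that predecessor first.

2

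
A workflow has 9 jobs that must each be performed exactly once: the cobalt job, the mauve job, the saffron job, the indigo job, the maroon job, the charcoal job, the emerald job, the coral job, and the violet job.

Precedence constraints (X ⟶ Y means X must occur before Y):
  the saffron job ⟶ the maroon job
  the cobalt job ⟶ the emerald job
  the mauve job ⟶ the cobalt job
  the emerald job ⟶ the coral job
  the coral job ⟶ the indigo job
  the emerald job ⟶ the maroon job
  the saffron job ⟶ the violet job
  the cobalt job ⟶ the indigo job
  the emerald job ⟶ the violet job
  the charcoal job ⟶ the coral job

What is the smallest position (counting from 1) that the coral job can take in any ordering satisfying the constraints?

Working backwards through the constraints from the coral job, its full set of required predecessors is the cobalt job, the mauve job, the charcoal job, the emerald job — 4 of them.
So at minimum 4 jobs come before the coral job, putting the coral job no earlier than position 5. That position is achievable by scheduling exactly those predecessors first.

5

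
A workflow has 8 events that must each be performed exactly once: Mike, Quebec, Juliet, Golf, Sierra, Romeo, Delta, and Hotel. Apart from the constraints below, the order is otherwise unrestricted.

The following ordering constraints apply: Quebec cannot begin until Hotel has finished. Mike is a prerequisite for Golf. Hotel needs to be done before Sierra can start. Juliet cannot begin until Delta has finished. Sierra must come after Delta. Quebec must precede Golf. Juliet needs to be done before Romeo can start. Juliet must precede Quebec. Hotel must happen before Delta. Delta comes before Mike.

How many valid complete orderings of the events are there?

66

Only Hotel has no prerequisites, so it must go first.
Counting all ways to extend the partial order to a total order gives 66.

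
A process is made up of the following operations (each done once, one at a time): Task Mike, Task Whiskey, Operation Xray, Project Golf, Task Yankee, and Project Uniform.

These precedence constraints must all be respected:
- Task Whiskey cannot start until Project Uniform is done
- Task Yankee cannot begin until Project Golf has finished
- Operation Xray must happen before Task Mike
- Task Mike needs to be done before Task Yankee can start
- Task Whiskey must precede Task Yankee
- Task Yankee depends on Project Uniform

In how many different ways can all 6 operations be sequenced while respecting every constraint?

3 operations have no prerequisites (Operation Xray, Project Golf, Project Uniform), so any of them could come first.
Counting all ways to extend the partial order to a total order gives 30.

30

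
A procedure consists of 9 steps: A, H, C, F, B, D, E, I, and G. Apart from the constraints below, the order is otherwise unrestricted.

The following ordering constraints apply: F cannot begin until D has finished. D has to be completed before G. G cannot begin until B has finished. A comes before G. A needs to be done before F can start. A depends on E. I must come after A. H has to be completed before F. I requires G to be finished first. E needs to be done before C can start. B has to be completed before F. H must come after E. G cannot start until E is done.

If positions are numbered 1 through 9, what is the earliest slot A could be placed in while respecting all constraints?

Working backwards through the constraints from A, its only required predecessor is E.
So at minimum 1 step comes before A, putting A no earlier than position 2. That position is achievable by scheduling exactly that predecessor first.

2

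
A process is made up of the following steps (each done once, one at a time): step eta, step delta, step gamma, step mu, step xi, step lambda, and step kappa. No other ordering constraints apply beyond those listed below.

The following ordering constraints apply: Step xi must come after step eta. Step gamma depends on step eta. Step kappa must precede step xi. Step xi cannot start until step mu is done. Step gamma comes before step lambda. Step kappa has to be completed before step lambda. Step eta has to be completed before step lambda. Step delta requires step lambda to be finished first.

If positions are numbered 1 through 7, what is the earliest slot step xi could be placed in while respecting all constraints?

The steps that are forced before step xi, directly or transitively, are step eta, step mu, step kappa. That's 3 steps.
So at minimum 3 steps come before step xi, putting step xi no earlier than position 4. That position is achievable by scheduling exactly those predecessors first.

4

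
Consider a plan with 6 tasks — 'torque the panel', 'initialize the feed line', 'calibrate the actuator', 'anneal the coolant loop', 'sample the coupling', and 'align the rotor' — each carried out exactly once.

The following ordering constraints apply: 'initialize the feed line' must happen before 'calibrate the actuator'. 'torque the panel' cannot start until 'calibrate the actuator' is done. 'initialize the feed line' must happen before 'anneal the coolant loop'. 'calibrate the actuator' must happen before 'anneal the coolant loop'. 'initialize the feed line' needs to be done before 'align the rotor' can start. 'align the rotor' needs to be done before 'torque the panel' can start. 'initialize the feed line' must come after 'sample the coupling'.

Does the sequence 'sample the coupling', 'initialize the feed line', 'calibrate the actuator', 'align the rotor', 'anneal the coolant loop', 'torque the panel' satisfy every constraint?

Yes

Going through the constraints one by one, each required predecessor appears earlier in the sequence than its dependent — e.g. 'calibrate the actuator' (position 3) is before 'torque the panel' (position 6), as required.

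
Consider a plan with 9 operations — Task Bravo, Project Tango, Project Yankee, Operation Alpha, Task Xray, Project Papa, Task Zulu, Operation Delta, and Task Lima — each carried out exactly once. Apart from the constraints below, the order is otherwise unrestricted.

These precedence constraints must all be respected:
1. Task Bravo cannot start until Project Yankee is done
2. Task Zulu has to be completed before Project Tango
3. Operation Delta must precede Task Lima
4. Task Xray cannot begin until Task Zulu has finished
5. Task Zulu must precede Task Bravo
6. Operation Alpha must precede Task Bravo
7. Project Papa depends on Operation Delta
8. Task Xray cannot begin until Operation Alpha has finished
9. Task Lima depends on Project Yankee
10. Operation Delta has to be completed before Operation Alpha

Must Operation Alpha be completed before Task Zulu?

Operation Alpha and Task Zulu are not related by any chain of constraints.
There exist valid orderings with Task Zulu before Operation Alpha, so Operation Alpha is not required to come first.

No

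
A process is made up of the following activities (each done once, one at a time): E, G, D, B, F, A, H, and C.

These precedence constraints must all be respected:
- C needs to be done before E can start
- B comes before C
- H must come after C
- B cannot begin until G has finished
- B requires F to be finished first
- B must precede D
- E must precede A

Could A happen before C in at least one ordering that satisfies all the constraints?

There is a dependency chain C → E → A, so A always comes after C.
Hence A can never be scheduled before C.

No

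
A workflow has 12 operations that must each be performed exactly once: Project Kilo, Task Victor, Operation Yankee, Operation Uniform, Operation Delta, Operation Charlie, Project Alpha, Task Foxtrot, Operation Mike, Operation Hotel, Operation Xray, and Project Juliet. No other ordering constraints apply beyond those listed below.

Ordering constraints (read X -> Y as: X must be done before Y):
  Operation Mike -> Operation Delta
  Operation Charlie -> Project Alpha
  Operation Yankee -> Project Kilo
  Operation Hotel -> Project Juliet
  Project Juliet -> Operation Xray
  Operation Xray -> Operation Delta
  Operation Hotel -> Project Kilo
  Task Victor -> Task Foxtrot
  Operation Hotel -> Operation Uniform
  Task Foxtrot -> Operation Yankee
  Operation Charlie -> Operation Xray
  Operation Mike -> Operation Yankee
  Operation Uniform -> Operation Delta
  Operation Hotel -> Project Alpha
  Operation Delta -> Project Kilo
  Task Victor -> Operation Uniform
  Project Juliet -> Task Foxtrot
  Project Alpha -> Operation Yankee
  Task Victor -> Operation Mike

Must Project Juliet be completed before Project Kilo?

Yes

Chaining the stated constraints: Project Juliet → Operation Xray → Operation Delta → Project Kilo.
That forces Project Juliet before Project Kilo in every valid schedule.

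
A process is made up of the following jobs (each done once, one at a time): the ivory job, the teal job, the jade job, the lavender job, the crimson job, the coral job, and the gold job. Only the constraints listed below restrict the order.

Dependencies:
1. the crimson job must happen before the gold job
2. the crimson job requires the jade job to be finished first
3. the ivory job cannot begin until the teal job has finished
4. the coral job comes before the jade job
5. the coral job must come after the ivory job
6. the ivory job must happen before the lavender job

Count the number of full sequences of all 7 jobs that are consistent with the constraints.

5

Only the teal job has no prerequisites, so it must go first.
Enumerating by repeatedly choosing an available job (one whose prerequisites are all placed) gives 5 distinct complete orderings.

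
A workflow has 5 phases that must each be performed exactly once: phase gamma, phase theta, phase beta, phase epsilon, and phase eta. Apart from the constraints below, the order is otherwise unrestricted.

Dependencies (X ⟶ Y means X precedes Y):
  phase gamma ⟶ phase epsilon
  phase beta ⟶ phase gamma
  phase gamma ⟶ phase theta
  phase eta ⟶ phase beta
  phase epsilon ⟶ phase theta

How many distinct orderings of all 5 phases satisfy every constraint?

1

Only phase eta has no prerequisites, so it must go first.
Every phase is then forced in turn, so only 1 complete ordering is consistent with the constraints.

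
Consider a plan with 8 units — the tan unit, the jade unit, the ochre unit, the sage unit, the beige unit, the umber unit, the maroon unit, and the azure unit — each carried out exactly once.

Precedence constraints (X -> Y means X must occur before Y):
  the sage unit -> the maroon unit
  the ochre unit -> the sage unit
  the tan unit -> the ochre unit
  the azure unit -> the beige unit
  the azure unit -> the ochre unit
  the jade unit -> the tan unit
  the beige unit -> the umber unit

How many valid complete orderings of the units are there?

46

The units with no prerequisites are the jade unit, the azure unit; any of them can be placed first.
Counting all ways to extend the partial order to a total order gives 46.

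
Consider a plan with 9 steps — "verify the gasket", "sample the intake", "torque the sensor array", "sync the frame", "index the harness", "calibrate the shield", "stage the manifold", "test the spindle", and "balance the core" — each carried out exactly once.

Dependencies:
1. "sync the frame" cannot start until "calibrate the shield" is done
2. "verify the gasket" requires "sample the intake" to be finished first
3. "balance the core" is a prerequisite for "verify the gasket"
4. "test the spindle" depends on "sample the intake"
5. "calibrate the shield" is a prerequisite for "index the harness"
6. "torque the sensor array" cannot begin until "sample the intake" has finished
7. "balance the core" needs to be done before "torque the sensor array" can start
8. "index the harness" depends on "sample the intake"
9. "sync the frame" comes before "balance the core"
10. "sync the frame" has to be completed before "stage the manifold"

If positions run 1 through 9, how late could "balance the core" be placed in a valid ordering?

Every step that must follow "balance the core" has to come after it. Tracing all chains starting from "balance the core", those steps are: "verify the gasket", "torque the sensor array" — 2 in total.
With 2 mandatory successors out of 9 steps total, the latest slot for "balance the core" is 9−2 = 7, and it's reachable by doing all non-successors before "balance the core".

7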